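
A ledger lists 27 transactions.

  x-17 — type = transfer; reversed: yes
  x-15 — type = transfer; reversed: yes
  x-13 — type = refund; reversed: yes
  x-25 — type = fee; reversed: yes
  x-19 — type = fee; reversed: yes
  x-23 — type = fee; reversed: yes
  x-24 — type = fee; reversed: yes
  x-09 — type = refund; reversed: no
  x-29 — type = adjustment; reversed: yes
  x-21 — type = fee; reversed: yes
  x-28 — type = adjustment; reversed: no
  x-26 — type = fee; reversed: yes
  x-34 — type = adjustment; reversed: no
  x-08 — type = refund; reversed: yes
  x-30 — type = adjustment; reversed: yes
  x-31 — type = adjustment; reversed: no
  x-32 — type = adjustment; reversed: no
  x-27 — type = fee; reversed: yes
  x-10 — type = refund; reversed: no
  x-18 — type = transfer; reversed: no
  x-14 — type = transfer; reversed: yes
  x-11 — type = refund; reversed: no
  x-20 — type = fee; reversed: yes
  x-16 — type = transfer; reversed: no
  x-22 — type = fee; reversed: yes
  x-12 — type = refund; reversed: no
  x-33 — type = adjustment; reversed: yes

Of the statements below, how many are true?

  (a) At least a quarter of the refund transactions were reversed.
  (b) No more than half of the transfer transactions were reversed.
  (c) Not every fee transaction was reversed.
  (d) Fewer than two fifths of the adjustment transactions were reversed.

1

(a) refund: |A| = 6, |A ∩ B| = 2; needs |A ∩ B| / |A| ≥ 1/4 — true.
(b) transfer: |A| = 5, |A ∩ B| = 3; needs |A ∩ B| ≤ |A ∖ B| — false.
(c) fee: |A| = 9, |A ∩ B| = 9; needs A ⊄ B (|A ∖ B| ≥ 1) — false.
(d) adjustment: |A| = 7, |A ∩ B| = 3; needs |A ∩ B| / |A| < 2/5 — false.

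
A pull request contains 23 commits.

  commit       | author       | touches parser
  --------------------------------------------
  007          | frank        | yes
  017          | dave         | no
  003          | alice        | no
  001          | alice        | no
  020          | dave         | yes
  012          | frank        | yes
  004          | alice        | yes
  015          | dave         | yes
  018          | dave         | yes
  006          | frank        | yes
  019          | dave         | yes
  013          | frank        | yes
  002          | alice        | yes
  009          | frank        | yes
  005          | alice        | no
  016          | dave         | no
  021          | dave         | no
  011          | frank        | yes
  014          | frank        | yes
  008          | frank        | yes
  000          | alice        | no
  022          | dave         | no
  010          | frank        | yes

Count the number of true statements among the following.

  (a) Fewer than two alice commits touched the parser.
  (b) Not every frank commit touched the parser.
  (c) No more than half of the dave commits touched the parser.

1

(a) alice: |A| = 6, |A ∩ B| = 2; needs |A ∩ B| < 2 — false.
(b) frank: |A| = 9, |A ∩ B| = 9; needs A ⊄ B (|A ∖ B| ≥ 1) — false.
(c) dave: |A| = 8, |A ∩ B| = 4; needs |A ∩ B| ≤ |A ∖ B| — true.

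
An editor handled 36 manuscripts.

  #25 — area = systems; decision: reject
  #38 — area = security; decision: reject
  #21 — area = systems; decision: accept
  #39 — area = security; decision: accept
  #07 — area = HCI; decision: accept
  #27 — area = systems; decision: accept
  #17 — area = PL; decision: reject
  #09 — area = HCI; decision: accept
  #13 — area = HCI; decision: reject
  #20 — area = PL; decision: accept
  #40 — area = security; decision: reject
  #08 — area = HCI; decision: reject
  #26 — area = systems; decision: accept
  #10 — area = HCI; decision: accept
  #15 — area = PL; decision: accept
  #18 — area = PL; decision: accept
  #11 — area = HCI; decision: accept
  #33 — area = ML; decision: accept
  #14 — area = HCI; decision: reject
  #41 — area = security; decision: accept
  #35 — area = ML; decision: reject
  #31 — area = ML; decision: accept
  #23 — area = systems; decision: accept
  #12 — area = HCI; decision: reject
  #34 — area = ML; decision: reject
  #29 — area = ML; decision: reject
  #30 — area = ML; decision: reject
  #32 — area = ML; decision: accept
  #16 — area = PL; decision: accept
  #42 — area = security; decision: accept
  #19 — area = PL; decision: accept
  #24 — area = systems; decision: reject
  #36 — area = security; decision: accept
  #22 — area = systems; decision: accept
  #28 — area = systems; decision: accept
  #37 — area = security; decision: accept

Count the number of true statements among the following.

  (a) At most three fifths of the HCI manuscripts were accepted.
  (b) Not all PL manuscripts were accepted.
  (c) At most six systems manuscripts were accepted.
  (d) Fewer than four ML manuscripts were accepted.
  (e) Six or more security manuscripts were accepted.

(a) HCI: |A| = 8, |A ∩ B| = 4; needs |A ∩ B| / |A| ≤ 3/5 — true.
(b) PL: |A| = 6, |A ∩ B| = 5; needs A ⊄ B (|A ∖ B| ≥ 1) — true.
(c) systems: |A| = 8, |A ∩ B| = 6; needs |A ∩ B| ≤ 6 — true.
(d) ML: |A| = 7, |A ∩ B| = 3; needs |A ∩ B| < 4 — true.
(e) security: |A| = 7, |A ∩ B| = 5; needs |A ∩ B| ≥ 6 — false.

4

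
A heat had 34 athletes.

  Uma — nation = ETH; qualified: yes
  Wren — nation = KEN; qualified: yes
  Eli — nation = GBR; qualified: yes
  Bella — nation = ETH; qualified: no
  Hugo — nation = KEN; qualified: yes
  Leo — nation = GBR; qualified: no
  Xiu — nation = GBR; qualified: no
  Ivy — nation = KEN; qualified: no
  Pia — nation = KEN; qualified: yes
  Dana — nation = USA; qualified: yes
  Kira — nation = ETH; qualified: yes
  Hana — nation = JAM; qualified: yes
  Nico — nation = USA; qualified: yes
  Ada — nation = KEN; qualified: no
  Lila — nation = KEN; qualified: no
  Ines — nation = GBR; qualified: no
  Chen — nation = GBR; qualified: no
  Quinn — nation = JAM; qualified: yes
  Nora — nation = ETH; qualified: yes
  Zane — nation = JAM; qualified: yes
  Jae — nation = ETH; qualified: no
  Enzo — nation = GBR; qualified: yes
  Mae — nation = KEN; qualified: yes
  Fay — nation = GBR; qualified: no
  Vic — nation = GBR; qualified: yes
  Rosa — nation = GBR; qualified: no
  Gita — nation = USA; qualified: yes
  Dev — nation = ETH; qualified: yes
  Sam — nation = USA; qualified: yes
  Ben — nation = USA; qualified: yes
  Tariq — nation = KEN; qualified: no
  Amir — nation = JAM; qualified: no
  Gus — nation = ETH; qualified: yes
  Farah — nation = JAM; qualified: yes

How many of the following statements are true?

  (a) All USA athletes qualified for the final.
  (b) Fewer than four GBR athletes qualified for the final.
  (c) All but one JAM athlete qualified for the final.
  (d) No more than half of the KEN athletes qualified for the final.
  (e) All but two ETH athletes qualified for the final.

5

(a) USA: |A| = 5, |A ∩ B| = 5; needs A ⊆ B, i.e. every element of A is in B (|A ∖ B| = 0) — true.
(b) GBR: |A| = 9, |A ∩ B| = 3; needs |A ∩ B| < 4 — true.
(c) JAM: |A| = 5, |A ∩ B| = 4; needs |A ∖ B| = 1 — true.
(d) KEN: |A| = 8, |A ∩ B| = 4; needs |A ∩ B| ≤ |A ∖ B| — true.
(e) ETH: |A| = 7, |A ∩ B| = 5; needs |A ∖ B| = 2 — true.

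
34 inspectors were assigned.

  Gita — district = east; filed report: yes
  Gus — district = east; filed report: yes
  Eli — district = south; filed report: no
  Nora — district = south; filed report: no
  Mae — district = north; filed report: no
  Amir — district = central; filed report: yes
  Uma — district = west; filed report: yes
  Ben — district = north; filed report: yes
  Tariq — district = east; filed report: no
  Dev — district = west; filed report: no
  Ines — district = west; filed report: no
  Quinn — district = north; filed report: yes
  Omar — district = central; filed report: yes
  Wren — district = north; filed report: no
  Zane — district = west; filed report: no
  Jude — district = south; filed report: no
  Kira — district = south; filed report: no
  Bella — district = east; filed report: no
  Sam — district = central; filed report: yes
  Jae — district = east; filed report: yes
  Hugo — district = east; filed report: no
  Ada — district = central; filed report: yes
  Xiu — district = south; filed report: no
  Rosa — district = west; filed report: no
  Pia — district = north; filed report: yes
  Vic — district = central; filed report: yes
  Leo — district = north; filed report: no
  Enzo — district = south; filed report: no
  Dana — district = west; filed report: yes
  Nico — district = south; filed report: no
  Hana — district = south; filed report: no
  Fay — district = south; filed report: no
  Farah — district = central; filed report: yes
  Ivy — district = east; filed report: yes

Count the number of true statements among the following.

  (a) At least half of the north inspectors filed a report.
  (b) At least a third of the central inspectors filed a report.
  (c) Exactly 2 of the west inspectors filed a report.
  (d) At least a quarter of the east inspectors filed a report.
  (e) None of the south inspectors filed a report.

5

(a) north: |A| = 6, |A ∩ B| = 3; needs |A ∩ B| ≥ |A ∖ B| — true.
(b) central: |A| = 6, |A ∩ B| = 6; needs |A ∩ B| / |A| ≥ 1/3 — true.
(c) west: |A| = 6, |A ∩ B| = 2; needs |A ∩ B| = 2 — true.
(d) east: |A| = 7, |A ∩ B| = 4; needs |A ∩ B| / |A| ≥ 1/4 — true.
(e) south: |A| = 9, |A ∩ B| = 0; needs A ∩ B = ∅ (|A ∩ B| = 0) — true.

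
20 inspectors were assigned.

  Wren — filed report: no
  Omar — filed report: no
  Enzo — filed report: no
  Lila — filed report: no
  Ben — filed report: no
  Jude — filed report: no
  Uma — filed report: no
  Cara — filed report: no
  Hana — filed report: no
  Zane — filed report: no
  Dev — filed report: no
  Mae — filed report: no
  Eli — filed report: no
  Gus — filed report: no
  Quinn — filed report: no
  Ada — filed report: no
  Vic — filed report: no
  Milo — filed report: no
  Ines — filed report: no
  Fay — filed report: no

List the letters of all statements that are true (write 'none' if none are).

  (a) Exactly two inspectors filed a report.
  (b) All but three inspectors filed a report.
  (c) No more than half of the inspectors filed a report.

|A| = 20, |A ∩ B| = 0, |A ∖ B| = 20.
(a) |A ∩ B| = 2: fails.
(b) |A ∖ B| = 3: fails.
(c) |A ∩ B| ≤ |A ∖ B|: holds.

(c)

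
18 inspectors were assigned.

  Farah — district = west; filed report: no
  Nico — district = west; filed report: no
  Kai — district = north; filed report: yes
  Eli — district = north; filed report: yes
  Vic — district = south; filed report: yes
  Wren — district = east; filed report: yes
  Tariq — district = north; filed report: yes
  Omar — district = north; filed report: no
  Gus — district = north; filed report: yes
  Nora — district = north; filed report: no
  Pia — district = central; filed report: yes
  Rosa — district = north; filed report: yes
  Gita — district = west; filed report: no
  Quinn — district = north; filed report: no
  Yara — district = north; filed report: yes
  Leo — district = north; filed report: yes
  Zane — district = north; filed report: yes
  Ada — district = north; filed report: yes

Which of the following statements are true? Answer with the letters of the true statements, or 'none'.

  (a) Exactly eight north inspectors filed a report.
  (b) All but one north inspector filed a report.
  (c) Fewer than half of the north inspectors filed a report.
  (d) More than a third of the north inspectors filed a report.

(d)

|A| = 12, |A ∩ B| = 9, |A ∖ B| = 3.
(a) |A ∩ B| = 8: fails.
(b) |A ∖ B| = 1: fails.
(c) |A ∩ B| < |A ∖ B|: fails.
(d) |A ∩ B| / |A| > 1/3: holds.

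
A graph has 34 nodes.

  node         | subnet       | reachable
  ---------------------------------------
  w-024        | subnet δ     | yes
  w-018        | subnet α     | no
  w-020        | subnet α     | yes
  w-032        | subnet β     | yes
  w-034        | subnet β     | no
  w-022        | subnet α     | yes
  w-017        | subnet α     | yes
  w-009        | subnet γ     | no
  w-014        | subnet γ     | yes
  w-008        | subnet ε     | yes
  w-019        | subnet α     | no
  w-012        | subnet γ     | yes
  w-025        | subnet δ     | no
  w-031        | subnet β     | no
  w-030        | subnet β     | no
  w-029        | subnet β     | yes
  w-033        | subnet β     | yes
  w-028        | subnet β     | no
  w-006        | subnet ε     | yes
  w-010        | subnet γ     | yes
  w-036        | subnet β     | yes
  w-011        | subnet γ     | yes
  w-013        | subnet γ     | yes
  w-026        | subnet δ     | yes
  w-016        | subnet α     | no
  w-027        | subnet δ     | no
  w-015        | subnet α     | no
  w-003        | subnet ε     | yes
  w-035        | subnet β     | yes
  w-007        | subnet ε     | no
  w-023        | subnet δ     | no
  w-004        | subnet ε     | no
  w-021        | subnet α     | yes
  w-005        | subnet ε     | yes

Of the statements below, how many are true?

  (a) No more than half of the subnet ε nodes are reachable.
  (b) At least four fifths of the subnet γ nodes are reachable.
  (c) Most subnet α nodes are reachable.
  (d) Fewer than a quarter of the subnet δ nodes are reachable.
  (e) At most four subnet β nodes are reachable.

(a) subnet ε: |A| = 6, |A ∩ B| = 4; needs |A ∩ B| ≤ |A ∖ B| — false.
(b) subnet γ: |A| = 6, |A ∩ B| = 5; needs |A ∩ B| / |A| ≥ 4/5 — true.
(c) subnet α: |A| = 8, |A ∩ B| = 4; needs |A ∩ B| > |A ∖ B| — false.
(d) subnet δ: |A| = 5, |A ∩ B| = 2; needs |A ∩ B| / |A| < 1/4 — false.
(e) subnet β: |A| = 9, |A ∩ B| = 5; needs |A ∩ B| ≤ 4 — false.

1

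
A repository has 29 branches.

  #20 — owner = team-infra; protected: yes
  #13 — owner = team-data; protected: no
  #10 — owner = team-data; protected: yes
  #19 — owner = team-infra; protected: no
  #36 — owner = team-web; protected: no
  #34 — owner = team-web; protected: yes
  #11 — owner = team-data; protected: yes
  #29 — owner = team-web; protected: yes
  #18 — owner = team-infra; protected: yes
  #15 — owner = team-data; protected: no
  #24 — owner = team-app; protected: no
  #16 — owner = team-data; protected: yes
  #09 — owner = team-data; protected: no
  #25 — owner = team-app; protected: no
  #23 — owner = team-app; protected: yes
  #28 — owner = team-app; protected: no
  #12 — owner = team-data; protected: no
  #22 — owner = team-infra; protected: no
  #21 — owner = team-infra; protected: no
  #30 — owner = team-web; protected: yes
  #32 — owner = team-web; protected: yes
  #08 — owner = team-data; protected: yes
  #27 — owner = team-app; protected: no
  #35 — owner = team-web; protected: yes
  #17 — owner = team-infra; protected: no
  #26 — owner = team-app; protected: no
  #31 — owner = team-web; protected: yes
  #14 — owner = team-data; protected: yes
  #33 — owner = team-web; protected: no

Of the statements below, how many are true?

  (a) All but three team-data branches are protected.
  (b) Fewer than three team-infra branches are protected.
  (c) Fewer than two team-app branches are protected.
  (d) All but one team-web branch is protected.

2

(a) team-data: |A| = 9, |A ∩ B| = 5; needs |A ∖ B| = 3 — false.
(b) team-infra: |A| = 6, |A ∩ B| = 2; needs |A ∩ B| < 3 — true.
(c) team-app: |A| = 6, |A ∩ B| = 1; needs |A ∩ B| < 2 — true.
(d) team-web: |A| = 8, |A ∩ B| = 6; needs |A ∖ B| = 1 — false.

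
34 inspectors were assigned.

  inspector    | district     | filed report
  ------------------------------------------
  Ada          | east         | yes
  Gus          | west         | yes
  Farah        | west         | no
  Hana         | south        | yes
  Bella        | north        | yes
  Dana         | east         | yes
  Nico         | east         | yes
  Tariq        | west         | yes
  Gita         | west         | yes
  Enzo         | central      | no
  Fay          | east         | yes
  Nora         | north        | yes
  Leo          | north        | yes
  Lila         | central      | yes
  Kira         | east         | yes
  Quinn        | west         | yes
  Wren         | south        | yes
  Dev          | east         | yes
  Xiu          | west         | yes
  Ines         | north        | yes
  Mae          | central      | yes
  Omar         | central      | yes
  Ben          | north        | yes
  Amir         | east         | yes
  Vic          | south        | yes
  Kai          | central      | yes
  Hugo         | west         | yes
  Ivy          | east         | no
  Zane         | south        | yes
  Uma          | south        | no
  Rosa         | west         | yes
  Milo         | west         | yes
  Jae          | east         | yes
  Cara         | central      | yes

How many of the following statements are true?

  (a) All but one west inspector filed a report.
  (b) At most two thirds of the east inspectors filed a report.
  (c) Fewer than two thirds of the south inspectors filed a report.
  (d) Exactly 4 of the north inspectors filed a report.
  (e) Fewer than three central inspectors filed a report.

1

(a) west: |A| = 9, |A ∩ B| = 8; needs |A ∖ B| = 1 — true.
(b) east: |A| = 9, |A ∩ B| = 8; needs |A ∩ B| / |A| ≤ 2/3 — false.
(c) south: |A| = 5, |A ∩ B| = 4; needs |A ∩ B| / |A| < 2/3 — false.
(d) north: |A| = 5, |A ∩ B| = 5; needs |A ∩ B| = 4 — false.
(e) central: |A| = 6, |A ∩ B| = 5; needs |A ∩ B| < 3 — false.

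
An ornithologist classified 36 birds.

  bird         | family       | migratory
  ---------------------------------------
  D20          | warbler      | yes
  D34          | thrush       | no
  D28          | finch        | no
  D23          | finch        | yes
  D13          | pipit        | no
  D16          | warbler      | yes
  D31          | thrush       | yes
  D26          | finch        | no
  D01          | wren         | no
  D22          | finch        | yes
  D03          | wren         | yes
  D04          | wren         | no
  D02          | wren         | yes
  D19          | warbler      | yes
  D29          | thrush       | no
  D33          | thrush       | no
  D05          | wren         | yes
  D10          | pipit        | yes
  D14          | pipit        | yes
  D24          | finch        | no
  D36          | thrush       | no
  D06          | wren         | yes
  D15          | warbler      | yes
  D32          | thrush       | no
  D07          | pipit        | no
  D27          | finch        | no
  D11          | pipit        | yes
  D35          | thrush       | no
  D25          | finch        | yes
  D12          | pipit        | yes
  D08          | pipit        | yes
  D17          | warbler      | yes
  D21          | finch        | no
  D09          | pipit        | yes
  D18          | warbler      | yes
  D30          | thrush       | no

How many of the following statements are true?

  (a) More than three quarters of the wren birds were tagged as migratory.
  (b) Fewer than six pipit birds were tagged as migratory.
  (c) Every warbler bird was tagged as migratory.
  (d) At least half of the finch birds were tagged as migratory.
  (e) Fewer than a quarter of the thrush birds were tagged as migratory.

2

(a) wren: |A| = 6, |A ∩ B| = 4; needs |A ∩ B| / |A| > 3/4 — false.
(b) pipit: |A| = 8, |A ∩ B| = 6; needs |A ∩ B| < 6 — false.
(c) warbler: |A| = 6, |A ∩ B| = 6; needs A ⊆ B, i.e. every element of A is in B (|A ∖ B| = 0) — true.
(d) finch: |A| = 8, |A ∩ B| = 3; needs |A ∩ B| ≥ |A ∖ B| — false.
(e) thrush: |A| = 8, |A ∩ B| = 1; needs |A ∩ B| / |A| < 1/4 — true.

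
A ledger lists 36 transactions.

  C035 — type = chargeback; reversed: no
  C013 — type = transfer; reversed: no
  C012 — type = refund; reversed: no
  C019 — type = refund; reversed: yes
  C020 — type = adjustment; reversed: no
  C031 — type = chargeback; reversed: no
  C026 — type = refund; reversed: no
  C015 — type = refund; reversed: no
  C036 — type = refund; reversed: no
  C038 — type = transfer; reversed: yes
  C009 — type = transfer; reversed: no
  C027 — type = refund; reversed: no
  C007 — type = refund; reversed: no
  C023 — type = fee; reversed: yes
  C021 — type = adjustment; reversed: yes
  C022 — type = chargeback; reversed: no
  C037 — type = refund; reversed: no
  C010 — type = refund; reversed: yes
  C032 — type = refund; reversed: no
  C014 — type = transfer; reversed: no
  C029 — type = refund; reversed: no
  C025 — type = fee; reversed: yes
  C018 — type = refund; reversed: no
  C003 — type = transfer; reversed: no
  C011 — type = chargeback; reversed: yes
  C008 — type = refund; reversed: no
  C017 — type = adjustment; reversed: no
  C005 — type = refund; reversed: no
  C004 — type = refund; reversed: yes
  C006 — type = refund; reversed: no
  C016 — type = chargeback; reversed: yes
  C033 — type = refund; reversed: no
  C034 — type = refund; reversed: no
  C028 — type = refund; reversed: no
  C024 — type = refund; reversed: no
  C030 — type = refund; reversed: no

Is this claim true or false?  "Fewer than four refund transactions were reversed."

'Fewer than four refund transactions were reversed' holds iff |A ∩ B| < 4.
|A| = 21, |A ∩ B| = 3, |A ∖ B| = 18.
|A ∩ B| = 3, so the statement is true.

True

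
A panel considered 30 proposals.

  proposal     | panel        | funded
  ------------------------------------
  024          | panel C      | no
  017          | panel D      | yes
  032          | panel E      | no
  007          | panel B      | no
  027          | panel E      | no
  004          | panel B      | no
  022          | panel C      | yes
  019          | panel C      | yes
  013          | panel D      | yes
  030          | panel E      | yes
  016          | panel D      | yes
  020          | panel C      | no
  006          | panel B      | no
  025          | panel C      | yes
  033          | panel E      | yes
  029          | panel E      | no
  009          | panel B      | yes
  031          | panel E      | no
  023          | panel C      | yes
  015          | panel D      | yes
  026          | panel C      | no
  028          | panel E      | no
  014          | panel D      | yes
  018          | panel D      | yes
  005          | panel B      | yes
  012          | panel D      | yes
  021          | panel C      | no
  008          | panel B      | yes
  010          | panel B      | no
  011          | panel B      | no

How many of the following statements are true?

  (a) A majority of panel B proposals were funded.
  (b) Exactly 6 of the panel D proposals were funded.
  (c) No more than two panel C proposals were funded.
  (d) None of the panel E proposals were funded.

0

(a) panel B: |A| = 8, |A ∩ B| = 3; needs |A ∩ B| > |A ∖ B| — false.
(b) panel D: |A| = 7, |A ∩ B| = 7; needs |A ∩ B| = 6 — false.
(c) panel C: |A| = 8, |A ∩ B| = 4; needs |A ∩ B| ≤ 2 — false.
(d) panel E: |A| = 7, |A ∩ B| = 2; needs A ∩ B = ∅ (|A ∩ B| = 0) — false.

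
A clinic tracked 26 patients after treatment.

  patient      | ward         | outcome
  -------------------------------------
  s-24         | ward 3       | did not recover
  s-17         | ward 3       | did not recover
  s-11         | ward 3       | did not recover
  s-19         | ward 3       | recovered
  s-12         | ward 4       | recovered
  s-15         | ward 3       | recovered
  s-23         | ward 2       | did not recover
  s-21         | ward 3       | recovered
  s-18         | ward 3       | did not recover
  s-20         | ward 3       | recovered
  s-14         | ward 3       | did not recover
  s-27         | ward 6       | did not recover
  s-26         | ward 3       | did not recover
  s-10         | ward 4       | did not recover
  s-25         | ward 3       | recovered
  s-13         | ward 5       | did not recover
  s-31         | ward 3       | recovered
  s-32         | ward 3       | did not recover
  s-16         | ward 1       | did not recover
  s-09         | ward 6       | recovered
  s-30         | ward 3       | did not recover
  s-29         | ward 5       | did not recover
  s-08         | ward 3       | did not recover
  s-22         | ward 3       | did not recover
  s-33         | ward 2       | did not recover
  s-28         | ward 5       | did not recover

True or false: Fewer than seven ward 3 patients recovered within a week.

True

The determiner here denotes the relation: |A ∩ B| < 7.
|A| = 16, |A ∩ B| = 6, |A ∖ B| = 10.
|A ∩ B| = 6, so the statement is true.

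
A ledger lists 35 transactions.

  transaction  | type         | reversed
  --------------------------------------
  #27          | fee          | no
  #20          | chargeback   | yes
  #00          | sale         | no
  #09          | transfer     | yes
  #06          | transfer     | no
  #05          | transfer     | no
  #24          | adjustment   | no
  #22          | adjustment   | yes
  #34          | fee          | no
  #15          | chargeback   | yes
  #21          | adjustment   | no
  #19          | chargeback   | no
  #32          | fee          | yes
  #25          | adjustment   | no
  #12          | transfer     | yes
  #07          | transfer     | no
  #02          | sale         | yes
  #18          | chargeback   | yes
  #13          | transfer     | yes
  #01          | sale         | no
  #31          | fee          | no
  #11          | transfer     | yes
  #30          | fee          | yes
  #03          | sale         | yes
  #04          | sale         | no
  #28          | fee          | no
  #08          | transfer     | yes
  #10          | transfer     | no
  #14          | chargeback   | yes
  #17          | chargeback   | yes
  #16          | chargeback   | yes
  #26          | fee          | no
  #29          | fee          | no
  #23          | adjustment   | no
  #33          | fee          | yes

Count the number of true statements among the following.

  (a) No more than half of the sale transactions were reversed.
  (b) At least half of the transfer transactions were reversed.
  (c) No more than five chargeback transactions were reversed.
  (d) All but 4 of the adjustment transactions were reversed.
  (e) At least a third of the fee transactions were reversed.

(a) sale: |A| = 5, |A ∩ B| = 2; needs |A ∩ B| ≤ |A ∖ B| — true.
(b) transfer: |A| = 9, |A ∩ B| = 5; needs |A ∩ B| ≥ |A ∖ B| — true.
(c) chargeback: |A| = 7, |A ∩ B| = 6; needs |A ∩ B| ≤ 5 — false.
(d) adjustment: |A| = 5, |A ∩ B| = 1; needs |A ∖ B| = 4 — true.
(e) fee: |A| = 9, |A ∩ B| = 3; needs |A ∩ B| / |A| ≥ 1/3 — true.

4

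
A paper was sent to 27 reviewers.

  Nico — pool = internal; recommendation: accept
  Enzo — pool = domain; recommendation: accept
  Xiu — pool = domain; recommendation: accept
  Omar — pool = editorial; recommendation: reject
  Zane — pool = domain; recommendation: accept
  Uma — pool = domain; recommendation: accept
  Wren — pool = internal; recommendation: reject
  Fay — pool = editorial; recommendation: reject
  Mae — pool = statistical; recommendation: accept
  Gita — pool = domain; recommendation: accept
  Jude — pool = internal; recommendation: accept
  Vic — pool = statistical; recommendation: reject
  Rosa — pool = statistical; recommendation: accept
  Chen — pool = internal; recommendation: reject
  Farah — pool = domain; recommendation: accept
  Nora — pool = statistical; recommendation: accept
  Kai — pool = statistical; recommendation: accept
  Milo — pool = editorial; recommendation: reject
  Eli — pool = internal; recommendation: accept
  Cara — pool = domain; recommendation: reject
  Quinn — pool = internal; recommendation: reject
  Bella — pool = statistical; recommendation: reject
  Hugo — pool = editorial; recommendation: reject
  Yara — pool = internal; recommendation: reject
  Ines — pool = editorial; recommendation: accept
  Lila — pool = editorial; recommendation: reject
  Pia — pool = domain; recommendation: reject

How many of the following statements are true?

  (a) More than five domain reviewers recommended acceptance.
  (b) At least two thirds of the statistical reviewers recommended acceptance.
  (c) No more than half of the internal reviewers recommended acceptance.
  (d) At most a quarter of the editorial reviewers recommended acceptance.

(a) domain: |A| = 8, |A ∩ B| = 6; needs |A ∩ B| > 5 — true.
(b) statistical: |A| = 6, |A ∩ B| = 4; needs |A ∩ B| / |A| ≥ 2/3 — true.
(c) internal: |A| = 7, |A ∩ B| = 3; needs |A ∩ B| ≤ |A ∖ B| — true.
(d) editorial: |A| = 6, |A ∩ B| = 1; needs |A ∩ B| / |A| ≤ 1/4 — true.

4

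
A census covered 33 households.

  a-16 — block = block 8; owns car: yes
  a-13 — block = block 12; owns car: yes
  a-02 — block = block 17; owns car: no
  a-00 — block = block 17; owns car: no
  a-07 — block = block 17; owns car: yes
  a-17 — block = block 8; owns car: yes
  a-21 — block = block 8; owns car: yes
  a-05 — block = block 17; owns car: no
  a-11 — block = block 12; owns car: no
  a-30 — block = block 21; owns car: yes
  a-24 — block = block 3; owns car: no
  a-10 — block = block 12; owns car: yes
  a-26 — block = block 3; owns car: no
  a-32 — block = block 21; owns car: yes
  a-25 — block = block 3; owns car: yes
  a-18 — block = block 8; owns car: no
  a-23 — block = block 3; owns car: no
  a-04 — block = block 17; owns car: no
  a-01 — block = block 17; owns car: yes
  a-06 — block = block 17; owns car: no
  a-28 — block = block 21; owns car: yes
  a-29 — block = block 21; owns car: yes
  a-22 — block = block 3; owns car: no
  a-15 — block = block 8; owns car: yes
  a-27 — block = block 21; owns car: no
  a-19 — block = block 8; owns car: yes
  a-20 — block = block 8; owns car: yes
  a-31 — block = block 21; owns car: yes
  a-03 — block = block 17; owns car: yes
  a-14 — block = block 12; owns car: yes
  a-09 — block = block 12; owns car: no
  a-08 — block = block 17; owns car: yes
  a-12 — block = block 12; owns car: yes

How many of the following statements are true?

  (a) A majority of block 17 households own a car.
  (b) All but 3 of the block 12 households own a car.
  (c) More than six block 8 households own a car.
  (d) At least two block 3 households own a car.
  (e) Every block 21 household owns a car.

0

(a) block 17: |A| = 9, |A ∩ B| = 4; needs |A ∩ B| > |A ∖ B| — false.
(b) block 12: |A| = 6, |A ∩ B| = 4; needs |A ∖ B| = 3 — false.
(c) block 8: |A| = 7, |A ∩ B| = 6; needs |A ∩ B| > 6 — false.
(d) block 3: |A| = 5, |A ∩ B| = 1; needs |A ∩ B| ≥ 2 — false.
(e) block 21: |A| = 6, |A ∩ B| = 5; needs A ⊆ B, i.e. every element of A is in B (|A ∖ B| = 0) — false.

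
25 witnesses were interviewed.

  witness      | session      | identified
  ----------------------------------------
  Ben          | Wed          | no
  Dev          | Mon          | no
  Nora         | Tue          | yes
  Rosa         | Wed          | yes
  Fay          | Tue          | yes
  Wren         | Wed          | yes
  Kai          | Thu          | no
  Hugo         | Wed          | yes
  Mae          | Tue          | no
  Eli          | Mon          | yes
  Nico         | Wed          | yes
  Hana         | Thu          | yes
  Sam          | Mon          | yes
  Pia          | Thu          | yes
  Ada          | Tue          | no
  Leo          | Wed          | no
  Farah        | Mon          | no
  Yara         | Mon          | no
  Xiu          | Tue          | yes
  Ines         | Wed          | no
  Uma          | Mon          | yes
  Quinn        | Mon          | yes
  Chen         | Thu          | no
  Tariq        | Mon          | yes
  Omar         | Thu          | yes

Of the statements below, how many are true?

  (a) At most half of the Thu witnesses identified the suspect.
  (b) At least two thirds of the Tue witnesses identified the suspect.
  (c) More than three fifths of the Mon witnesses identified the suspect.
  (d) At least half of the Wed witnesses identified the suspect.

(a) Thu: |A| = 5, |A ∩ B| = 3; needs |A ∩ B| ≤ |A ∖ B| — false.
(b) Tue: |A| = 5, |A ∩ B| = 3; needs |A ∩ B| / |A| ≥ 2/3 — false.
(c) Mon: |A| = 8, |A ∩ B| = 5; needs |A ∩ B| / |A| > 3/5 — true.
(d) Wed: |A| = 7, |A ∩ B| = 4; needs |A ∩ B| ≥ |A ∖ B| — true.

2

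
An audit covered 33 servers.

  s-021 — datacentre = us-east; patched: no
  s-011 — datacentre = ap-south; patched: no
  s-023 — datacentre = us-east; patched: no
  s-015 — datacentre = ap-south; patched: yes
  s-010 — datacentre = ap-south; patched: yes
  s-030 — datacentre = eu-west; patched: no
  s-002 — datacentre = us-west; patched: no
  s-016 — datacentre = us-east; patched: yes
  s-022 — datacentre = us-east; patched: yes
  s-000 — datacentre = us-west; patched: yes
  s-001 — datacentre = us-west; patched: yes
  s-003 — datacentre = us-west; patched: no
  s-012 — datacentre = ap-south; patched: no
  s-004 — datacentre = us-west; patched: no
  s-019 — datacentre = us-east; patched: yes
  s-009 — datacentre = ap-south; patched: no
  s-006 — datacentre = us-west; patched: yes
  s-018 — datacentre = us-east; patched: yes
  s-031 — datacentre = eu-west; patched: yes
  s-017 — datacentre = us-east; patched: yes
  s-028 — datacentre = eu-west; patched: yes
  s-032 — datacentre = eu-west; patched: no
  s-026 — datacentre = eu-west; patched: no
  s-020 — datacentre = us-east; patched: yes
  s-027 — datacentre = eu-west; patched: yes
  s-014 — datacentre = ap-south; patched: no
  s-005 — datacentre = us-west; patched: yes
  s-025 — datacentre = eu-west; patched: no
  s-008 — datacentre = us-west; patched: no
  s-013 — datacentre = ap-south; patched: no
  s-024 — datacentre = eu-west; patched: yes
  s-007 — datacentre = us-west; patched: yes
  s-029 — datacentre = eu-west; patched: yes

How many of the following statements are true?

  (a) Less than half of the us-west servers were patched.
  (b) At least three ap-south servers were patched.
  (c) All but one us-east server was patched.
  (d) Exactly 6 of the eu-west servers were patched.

0

(a) us-west: |A| = 9, |A ∩ B| = 5; needs |A ∩ B| < |A ∖ B| — false.
(b) ap-south: |A| = 7, |A ∩ B| = 2; needs |A ∩ B| ≥ 3 — false.
(c) us-east: |A| = 8, |A ∩ B| = 6; needs |A ∖ B| = 1 — false.
(d) eu-west: |A| = 9, |A ∩ B| = 5; needs |A ∩ B| = 6 — false.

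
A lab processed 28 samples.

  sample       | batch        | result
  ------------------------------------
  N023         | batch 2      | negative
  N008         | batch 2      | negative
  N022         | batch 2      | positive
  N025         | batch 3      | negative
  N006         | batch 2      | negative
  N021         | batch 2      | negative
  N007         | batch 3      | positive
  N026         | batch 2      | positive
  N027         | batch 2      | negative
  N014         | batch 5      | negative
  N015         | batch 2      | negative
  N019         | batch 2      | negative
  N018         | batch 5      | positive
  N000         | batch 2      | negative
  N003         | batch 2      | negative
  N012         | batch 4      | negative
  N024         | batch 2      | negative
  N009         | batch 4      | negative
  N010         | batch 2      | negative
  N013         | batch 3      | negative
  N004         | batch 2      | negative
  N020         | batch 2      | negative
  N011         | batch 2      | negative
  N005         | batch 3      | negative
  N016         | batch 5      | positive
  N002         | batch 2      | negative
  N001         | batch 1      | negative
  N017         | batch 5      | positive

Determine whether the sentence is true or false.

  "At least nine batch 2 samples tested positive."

Truth condition: |A ∩ B| ≥ 9.
|A| = 17, |A ∩ B| = 2, |A ∖ B| = 15.
|A ∩ B| = 2, so the statement is false.

False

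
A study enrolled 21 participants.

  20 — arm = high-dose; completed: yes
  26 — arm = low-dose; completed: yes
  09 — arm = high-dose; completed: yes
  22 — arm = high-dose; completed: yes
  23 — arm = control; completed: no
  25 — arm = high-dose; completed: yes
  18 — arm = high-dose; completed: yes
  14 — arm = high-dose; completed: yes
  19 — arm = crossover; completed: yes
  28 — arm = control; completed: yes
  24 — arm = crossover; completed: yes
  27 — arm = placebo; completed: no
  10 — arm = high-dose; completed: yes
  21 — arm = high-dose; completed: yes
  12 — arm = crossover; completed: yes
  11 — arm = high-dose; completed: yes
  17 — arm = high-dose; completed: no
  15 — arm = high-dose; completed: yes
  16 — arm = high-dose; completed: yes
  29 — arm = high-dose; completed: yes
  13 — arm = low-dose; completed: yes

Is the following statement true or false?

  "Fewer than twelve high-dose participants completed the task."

False

The determiner here denotes the relation: |A ∩ B| < 12.
A (the restrictor) = {20, 09, 22, 25, 18, 14, 10, 21, 11, 17, 15, 16, 29}, |A| = 13.
A ∩ B = {20, 09, 22, 25, 18, 14, 10, 21, 11, 15, 16, 29}, so |A ∩ B| = 12.
|A ∩ B| = 12, so the statement is false.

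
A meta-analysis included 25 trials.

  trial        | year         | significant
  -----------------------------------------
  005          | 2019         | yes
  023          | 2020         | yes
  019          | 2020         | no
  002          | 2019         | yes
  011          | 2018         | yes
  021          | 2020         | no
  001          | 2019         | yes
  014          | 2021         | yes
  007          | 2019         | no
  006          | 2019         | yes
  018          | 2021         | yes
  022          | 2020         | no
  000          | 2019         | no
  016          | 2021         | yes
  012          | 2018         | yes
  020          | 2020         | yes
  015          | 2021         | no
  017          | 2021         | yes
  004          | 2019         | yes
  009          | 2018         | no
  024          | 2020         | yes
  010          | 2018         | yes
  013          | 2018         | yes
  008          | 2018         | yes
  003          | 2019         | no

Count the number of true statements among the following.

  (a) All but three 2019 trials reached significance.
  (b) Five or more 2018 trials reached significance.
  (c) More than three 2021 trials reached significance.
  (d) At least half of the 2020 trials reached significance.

(a) 2019: |A| = 8, |A ∩ B| = 5; needs |A ∖ B| = 3 — true.
(b) 2018: |A| = 6, |A ∩ B| = 5; needs |A ∩ B| ≥ 5 — true.
(c) 2021: |A| = 5, |A ∩ B| = 4; needs |A ∩ B| > 3 — true.
(d) 2020: |A| = 6, |A ∩ B| = 3; needs |A ∩ B| ≥ |A ∖ B| — true.

4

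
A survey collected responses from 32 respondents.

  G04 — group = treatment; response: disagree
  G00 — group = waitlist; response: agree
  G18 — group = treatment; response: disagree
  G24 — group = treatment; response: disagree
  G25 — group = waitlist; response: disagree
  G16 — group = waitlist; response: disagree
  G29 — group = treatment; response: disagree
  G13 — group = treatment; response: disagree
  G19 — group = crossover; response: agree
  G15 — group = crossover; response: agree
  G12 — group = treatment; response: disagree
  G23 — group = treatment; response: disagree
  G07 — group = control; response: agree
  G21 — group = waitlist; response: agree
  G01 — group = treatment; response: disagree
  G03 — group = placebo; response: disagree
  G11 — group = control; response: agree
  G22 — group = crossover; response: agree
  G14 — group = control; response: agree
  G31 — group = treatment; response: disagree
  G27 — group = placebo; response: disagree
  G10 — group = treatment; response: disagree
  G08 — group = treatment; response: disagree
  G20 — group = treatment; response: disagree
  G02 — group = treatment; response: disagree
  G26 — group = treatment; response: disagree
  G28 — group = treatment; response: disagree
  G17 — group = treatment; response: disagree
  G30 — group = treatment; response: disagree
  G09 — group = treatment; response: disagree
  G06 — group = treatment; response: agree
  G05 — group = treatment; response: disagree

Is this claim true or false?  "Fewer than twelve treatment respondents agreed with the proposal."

True

Truth condition: |A ∩ B| < 12.
|A| = 20, |A ∩ B| = 1, |A ∖ B| = 19.
|A ∩ B| = 1, so the statement is true.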